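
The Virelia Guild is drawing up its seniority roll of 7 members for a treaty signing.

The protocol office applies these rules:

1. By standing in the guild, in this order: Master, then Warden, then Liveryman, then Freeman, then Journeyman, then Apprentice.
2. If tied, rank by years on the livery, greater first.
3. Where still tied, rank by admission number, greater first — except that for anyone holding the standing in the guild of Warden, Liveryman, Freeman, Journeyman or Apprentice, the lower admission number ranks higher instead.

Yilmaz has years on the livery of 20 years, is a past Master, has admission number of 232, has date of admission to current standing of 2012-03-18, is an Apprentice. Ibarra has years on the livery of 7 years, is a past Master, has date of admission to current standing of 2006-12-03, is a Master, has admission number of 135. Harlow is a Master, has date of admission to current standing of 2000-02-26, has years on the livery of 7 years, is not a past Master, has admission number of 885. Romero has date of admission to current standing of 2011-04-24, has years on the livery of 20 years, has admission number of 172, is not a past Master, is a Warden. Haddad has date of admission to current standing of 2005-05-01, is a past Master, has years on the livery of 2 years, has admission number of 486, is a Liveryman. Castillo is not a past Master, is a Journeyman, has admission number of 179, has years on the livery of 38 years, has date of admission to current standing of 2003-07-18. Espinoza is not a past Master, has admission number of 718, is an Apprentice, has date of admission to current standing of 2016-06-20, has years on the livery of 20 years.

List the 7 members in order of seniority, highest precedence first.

By standing in the guild: Harlow and Ibarra (Master); then Romero (Warden); then Haddad (Liveryman); then Castillo (Journeyman); then Yilmaz and Espinoza (Apprentice).
Harlow and Ibarra both have years on the livery 7 years, so the next rule applies.
Among Harlow and Ibarra, by admission number (higher first): Harlow (885) before Ibarra (135).
Yilmaz and Espinoza both have years on the livery 20 years, so the next rule applies.
Among Yilmaz and Espinoza, by admission number (lower first) (reversed rule for this group): Yilmaz (232) before Espinoza (718).
Full order: Harlow, Ibarra, Romero, Haddad, Castillo, Yilmaz, Espinoza.

Harlow, Ibarra, Romero, Haddad, Castillo, Yilmaz, Espinoza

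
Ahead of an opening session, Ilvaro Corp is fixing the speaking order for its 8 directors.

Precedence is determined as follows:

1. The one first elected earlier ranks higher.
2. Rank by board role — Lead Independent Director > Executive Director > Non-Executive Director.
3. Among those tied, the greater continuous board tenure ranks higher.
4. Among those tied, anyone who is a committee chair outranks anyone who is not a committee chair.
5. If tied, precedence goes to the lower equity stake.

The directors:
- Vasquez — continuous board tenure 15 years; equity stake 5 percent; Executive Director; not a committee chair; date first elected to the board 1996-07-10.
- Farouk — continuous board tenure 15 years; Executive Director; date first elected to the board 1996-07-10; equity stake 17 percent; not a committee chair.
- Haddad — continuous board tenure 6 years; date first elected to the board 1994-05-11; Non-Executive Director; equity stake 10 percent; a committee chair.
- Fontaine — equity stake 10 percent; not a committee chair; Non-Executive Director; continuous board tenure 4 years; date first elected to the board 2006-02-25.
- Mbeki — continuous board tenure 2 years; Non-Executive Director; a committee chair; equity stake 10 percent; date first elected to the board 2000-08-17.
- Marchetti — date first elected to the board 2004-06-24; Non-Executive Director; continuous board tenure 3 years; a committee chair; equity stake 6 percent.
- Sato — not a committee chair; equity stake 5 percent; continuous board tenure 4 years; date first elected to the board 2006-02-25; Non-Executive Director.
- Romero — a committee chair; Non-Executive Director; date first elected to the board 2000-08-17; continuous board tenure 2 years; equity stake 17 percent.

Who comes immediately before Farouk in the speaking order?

By date first elected to the board (earlier first): Haddad (1994-05-11); then Vasquez and Farouk (both 1996-07-10); then Mbeki and Romero (both 2000-08-17); then Marchetti (2004-06-24); then Sato and Fontaine (both 2006-02-25).
Vasquez and Farouk are each Executive Director, so the next rule applies.
Vasquez and Farouk both have continuous board tenure 15 years, so the next rule applies.
Vasquez and Farouk are each not a committee chair, so the next rule applies.
Among Vasquez and Farouk, by equity stake (lower first): Vasquez (5 percent) before Farouk (17 percent).
Mbeki and Romero are each Non-Executive Director, so the next rule applies.
Mbeki and Romero both have continuous board tenure 2 years, so the next rule applies.
Mbeki and Romero are each a committee chair, so the next rule applies.
Among Mbeki and Romero, by equity stake (lower first): Mbeki (10 percent) before Romero (17 percent).
Sato and Fontaine are each Non-Executive Director, so the next rule applies.
Sato and Fontaine both have continuous board tenure 4 years, so the next rule applies.
Sato and Fontaine are each not a committee chair, so the next rule applies.
Among Sato and Fontaine, by equity stake (lower first): Sato (5 percent) before Fontaine (10 percent).
Order: Haddad, Vasquez, Farouk, Mbeki, Romero, Marchetti, Sato, Fontaine.

Vasquez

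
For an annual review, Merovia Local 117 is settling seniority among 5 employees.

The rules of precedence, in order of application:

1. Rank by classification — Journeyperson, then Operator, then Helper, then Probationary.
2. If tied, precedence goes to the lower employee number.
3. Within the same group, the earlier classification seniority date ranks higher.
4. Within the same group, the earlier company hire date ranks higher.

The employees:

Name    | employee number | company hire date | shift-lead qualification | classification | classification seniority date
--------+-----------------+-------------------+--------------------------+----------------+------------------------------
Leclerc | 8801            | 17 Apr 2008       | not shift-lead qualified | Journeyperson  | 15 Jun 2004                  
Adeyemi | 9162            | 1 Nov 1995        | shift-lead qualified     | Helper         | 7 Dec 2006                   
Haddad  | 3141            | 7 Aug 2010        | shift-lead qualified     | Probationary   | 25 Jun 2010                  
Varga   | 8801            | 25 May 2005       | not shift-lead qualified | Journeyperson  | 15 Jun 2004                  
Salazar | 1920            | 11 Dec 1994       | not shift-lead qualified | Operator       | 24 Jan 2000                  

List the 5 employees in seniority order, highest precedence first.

Varga, Leclerc, Salazar, Adeyemi, Haddad

By classification: Varga and Leclerc (Journeyperson); then Salazar (Operator); then Adeyemi (Helper); then Haddad (Probationary).
Varga and Leclerc both have employee number 8801, so the next rule applies.
Varga and Leclerc both have classification seniority date 15 Jun 2004, so the next rule applies.
Among Varga and Leclerc, by company hire date (earlier first): Varga (25 May 2005) before Leclerc (17 Apr 2008).
Full order: Varga, Leclerc, Salazar, Adeyemi, Haddad.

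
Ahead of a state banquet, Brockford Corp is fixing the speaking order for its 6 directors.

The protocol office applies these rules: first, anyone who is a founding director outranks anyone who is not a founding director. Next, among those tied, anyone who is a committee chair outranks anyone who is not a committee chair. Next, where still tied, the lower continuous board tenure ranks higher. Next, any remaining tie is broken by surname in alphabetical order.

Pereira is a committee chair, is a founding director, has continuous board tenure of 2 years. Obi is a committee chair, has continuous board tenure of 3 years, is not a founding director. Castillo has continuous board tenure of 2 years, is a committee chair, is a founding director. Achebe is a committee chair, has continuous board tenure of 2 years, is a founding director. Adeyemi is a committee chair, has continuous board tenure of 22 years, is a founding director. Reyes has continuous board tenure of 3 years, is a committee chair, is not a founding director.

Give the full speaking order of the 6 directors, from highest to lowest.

By the first rule: Achebe, Castillo, Pereira and Adeyemi (each a founding director); then Obi and Reyes (both not a founding director).
Achebe, Castillo, Pereira and Adeyemi are each a committee chair, so the next rule applies.
Among Achebe, Castillo, Pereira and Adeyemi, by continuous board tenure (lower first): Achebe, Castillo and Pereira (2 years) before Adeyemi (22 years).
Among Achebe, Castillo and Pereira, alphabetically by surname: Achebe before Castillo before Pereira.
Obi and Reyes are each a committee chair, so the next rule applies.
Obi and Reyes both have continuous board tenure 3 years, so the next rule applies.
Among Obi and Reyes, alphabetically by surname: Obi before Reyes.
Full order: Achebe, Castillo, Pereira, Adeyemi, Obi, Reyes.

Achebe, Castillo, Pereira, Adeyemi, Obi, Reyes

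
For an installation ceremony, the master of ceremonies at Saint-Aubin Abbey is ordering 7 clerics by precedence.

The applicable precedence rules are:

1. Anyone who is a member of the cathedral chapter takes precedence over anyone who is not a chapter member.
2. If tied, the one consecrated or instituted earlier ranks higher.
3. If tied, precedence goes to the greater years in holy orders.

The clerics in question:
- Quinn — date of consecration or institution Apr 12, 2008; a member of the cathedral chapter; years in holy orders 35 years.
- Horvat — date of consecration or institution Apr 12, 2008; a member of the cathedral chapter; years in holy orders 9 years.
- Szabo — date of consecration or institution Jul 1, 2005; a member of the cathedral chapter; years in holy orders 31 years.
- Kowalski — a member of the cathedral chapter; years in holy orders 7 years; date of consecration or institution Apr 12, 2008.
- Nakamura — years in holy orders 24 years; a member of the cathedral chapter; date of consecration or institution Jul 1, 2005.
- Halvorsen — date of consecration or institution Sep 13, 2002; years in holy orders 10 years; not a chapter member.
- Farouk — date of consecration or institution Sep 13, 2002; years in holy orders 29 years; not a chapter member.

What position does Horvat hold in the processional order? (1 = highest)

4

By the first rule: Szabo, Nakamura, Quinn, Horvat and Kowalski (each a member of the cathedral chapter); then Farouk and Halvorsen (both not a chapter member).
Among Szabo, Nakamura, Quinn, Horvat and Kowalski, by date of consecration or institution (earlier first): Szabo and Nakamura (Jul 1, 2005) before Quinn, Horvat and Kowalski (Apr 12, 2008).
Among Szabo and Nakamura, by years in holy orders (higher first): Szabo (31 years) before Nakamura (24 years).
Among Quinn, Horvat and Kowalski, by years in holy orders (higher first): Quinn (35 years) before Horvat (9 years) before Kowalski (7 years).
Farouk and Halvorsen both have date of consecration or institution Sep 13, 2002, so the next rule applies.
Among Farouk and Halvorsen, by years in holy orders (higher first): Farouk (29 years) before Halvorsen (10 years).
Order: Szabo, Nakamura, Quinn, Horvat, Kowalski, Farouk, Halvorsen. So position 4.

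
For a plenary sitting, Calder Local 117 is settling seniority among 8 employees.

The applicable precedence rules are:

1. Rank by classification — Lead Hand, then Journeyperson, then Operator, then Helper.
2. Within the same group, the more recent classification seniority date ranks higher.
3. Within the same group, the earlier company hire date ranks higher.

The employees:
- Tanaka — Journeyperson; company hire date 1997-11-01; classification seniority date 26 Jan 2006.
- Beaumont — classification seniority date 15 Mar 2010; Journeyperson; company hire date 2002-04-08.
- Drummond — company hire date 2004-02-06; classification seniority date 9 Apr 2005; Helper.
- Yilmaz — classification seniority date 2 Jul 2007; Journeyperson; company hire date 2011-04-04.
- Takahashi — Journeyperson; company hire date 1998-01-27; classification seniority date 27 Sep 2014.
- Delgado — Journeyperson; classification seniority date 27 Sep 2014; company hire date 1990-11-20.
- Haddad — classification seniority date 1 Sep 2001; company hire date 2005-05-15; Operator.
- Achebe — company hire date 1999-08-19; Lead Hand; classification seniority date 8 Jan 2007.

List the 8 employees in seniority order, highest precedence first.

By classification: Achebe (Lead Hand); then Delgado, Takahashi, Beaumont, Yilmaz and Tanaka (Journeyperson); then Haddad (Operator); then Drummond (Helper).
Among Delgado, Takahashi, Beaumont, Yilmaz and Tanaka, by classification seniority date (later first): Delgado and Takahashi (27 Sep 2014) before Beaumont (15 Mar 2010) before Yilmaz (2 Jul 2007) before Tanaka (26 Jan 2006).
Among Delgado and Takahashi, by company hire date (earlier first): Delgado (1990-11-20) before Takahashi (1998-01-27).
Full order: Achebe, Delgado, Takahashi, Beaumont, Yilmaz, Tanaka, Haddad, Drummond.

Achebe, Delgado, Takahashi, Beaumont, Yilmaz, Tanaka, Haddad, Drummond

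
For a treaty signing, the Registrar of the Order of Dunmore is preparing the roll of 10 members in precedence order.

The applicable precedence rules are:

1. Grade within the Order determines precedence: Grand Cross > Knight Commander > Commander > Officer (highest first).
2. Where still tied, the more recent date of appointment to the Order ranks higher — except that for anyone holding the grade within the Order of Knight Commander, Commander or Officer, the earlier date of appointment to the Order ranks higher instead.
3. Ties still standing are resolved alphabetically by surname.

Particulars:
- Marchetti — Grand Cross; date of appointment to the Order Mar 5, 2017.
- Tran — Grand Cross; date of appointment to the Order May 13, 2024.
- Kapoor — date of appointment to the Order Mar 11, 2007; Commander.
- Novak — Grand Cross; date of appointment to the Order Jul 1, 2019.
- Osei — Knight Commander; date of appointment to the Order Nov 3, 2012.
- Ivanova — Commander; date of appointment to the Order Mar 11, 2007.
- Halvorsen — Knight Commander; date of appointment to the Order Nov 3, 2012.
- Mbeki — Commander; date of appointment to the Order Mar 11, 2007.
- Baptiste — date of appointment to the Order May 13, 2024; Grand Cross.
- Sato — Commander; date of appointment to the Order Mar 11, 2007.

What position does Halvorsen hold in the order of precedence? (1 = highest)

By grade within the Order: Baptiste, Tran, Novak and Marchetti (Grand Cross); then Halvorsen and Osei (Knight Commander); then Ivanova, Kapoor, Mbeki and Sato (Commander).
Among Baptiste, Tran, Novak and Marchetti, by date of appointment to the Order (later first): Baptiste and Tran (May 13, 2024) before Novak (Jul 1, 2019) before Marchetti (Mar 5, 2017).
Among Baptiste and Tran, alphabetically by surname: Baptiste before Tran.
Halvorsen and Osei both have date of appointment to the Order Nov 3, 2012, so the next rule applies.
Among Halvorsen and Osei, alphabetically by surname: Halvorsen before Osei.
Ivanova, Kapoor, Mbeki and Sato all have date of appointment to the Order Mar 11, 2007, so the next rule applies.
Among Ivanova, Kapoor, Mbeki and Sato, alphabetically by surname: Ivanova before Kapoor before Mbeki before Sato.
Order: Baptiste, Tran, Novak, Marchetti, Halvorsen, Osei, Ivanova, Kapoor, Mbeki, Sato. So position 5.

5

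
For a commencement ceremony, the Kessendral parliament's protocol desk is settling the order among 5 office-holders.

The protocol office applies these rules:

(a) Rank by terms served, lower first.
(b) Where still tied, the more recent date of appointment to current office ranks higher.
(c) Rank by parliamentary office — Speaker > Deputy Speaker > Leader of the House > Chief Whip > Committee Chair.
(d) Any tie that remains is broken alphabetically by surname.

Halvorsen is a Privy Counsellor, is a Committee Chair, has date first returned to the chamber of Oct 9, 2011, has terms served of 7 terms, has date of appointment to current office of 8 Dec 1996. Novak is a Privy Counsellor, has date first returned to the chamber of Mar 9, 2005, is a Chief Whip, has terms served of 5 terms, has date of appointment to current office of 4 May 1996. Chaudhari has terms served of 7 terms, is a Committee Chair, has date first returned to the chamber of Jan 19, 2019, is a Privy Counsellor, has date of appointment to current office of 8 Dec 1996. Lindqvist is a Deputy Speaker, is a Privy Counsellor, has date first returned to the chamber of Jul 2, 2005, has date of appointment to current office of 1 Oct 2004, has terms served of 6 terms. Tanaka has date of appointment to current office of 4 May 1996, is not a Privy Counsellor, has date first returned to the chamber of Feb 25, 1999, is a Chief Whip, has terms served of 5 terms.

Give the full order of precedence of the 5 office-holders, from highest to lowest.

Novak, Tanaka, Lindqvist, Chaudhari, Halvorsen

By terms served (lower first): Novak and Tanaka (both 5 terms); then Lindqvist (6 terms); then Chaudhari and Halvorsen (both 7 terms).
Novak and Tanaka both have date of appointment to current office 4 May 1996, so the next rule applies.
Novak and Tanaka are each Chief Whip, so the next rule applies.
Among Novak and Tanaka, alphabetically by surname: Novak before Tanaka.
Chaudhari and Halvorsen both have date of appointment to current office 8 Dec 1996, so the next rule applies.
Chaudhari and Halvorsen are each Committee Chair, so the next rule applies.
Among Chaudhari and Halvorsen, alphabetically by surname: Chaudhari before Halvorsen.
Full order: Novak, Tanaka, Lindqvist, Chaudhari, Halvorsen.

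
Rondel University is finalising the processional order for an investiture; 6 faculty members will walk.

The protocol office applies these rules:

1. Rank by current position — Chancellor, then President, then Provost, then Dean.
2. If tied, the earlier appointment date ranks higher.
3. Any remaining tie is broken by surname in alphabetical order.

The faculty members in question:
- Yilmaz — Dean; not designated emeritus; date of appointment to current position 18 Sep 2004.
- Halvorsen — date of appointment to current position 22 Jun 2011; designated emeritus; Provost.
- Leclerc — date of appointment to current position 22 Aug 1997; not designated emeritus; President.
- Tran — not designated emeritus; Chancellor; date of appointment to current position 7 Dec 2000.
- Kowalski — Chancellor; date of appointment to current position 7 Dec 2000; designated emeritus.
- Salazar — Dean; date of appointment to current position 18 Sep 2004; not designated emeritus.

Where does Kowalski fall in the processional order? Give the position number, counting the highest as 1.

1

By current position: Kowalski and Tran (Chancellor); then Leclerc (President); then Halvorsen (Provost); then Salazar and Yilmaz (Dean).
Kowalski and Tran both have date of appointment to current position 7 Dec 2000, so the next rule applies.
Among Kowalski and Tran, alphabetically by surname: Kowalski before Tran.
Salazar and Yilmaz both have date of appointment to current position 18 Sep 2004, so the next rule applies.
Among Salazar and Yilmaz, alphabetically by surname: Salazar before Yilmaz.
Order: Kowalski, Tran, Leclerc, Halvorsen, Salazar, Yilmaz. So position 1.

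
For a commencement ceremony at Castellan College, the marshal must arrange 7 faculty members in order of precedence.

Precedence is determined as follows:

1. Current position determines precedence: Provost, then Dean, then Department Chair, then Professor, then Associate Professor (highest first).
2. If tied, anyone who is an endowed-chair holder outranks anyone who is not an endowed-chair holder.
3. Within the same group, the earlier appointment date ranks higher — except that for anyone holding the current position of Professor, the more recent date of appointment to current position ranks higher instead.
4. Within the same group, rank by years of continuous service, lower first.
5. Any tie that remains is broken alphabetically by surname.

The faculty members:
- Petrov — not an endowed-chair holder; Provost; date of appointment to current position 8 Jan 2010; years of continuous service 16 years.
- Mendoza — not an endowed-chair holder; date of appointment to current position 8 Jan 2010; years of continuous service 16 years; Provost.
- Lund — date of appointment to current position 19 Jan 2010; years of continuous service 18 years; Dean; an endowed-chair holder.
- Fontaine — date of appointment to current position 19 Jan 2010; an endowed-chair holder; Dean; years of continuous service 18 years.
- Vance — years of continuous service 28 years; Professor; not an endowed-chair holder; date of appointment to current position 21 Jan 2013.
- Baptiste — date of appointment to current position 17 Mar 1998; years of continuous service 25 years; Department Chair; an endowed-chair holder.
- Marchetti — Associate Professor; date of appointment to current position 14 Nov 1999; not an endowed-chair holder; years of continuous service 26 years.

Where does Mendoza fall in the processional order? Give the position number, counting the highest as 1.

By current position: Mendoza and Petrov (Provost); then Fontaine and Lund (Dean); then Baptiste (Department Chair); then Vance (Professor); then Marchetti (Associate Professor).
Mendoza and Petrov are each not an endowed-chair holder, so the next rule applies.
Mendoza and Petrov both have date of appointment to current position 8 Jan 2010, so the next rule applies.
Mendoza and Petrov both have years of continuous service 16 years, so the next rule applies.
Among Mendoza and Petrov, alphabetically by surname: Mendoza before Petrov.
Fontaine and Lund are each an endowed-chair holder, so the next rule applies.
Fontaine and Lund both have date of appointment to current position 19 Jan 2010, so the next rule applies.
Fontaine and Lund both have years of continuous service 18 years, so the next rule applies.
Among Fontaine and Lund, alphabetically by surname: Fontaine before Lund.
Order: Mendoza, Petrov, Fontaine, Lund, Baptiste, Vance, Marchetti. So position 1.

1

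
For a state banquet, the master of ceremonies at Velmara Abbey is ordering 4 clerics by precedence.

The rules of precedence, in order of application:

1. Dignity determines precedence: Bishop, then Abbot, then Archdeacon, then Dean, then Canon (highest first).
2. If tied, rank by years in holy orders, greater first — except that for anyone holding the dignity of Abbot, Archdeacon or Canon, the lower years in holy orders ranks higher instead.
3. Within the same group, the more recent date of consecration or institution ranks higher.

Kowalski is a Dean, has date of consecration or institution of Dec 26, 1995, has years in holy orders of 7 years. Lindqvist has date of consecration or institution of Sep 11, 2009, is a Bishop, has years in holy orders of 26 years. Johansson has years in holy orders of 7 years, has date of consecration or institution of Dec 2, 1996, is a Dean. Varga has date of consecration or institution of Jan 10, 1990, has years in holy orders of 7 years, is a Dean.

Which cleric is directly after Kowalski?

Varga

By dignity: Lindqvist (Bishop); then Johansson, Kowalski and Varga (Dean).
Johansson, Kowalski and Varga all have years in holy orders 7 years, so the next rule applies.
Among Johansson, Kowalski and Varga, by date of consecration or institution (later first): Johansson (Dec 2, 1996) before Kowalski (Dec 26, 1995) before Varga (Jan 10, 1990).
Order: Lindqvist, Johansson, Kowalski, Varga.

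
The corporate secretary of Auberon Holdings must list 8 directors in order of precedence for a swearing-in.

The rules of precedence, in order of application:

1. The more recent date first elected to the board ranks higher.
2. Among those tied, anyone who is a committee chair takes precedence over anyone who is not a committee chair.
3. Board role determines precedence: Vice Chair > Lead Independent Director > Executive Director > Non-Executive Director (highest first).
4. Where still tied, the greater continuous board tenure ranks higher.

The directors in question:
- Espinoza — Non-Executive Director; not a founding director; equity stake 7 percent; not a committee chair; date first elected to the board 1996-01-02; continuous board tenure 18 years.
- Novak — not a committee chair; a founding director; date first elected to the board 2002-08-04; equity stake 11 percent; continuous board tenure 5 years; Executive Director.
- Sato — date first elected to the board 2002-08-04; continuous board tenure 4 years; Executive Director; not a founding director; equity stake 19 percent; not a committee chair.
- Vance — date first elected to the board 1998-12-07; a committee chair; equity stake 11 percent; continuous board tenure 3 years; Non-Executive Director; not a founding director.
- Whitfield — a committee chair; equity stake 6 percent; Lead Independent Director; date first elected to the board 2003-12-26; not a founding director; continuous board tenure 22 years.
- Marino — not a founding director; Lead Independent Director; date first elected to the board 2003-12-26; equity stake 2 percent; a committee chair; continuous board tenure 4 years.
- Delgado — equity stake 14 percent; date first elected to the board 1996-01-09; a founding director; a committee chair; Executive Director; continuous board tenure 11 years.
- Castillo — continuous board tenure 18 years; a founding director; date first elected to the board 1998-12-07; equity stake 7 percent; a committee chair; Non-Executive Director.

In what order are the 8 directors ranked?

By date first elected to the board (later first): Whitfield and Marino (both 2003-12-26); then Novak and Sato (both 2002-08-04); then Castillo and Vance (both 1998-12-07); then Delgado (1996-01-09); then Espinoza (1996-01-02).
Whitfield and Marino are each a committee chair, so the next rule applies.
Whitfield and Marino are each Lead Independent Director, so the next rule applies.
Among Whitfield and Marino, by continuous board tenure (higher first): Whitfield (22 years) before Marino (4 years).
Novak and Sato are each not a committee chair, so the next rule applies.
Novak and Sato are each Executive Director, so the next rule applies.
Among Novak and Sato, by continuous board tenure (higher first): Novak (5 years) before Sato (4 years).
Castillo and Vance are each a committee chair, so the next rule applies.
Castillo and Vance are each Non-Executive Director, so the next rule applies.
Among Castillo and Vance, by continuous board tenure (higher first): Castillo (18 years) before Vance (3 years).
Full order: Whitfield, Marino, Novak, Sato, Castillo, Vance, Delgado, Espinoza.

Whitfield, Marino, Novak, Sato, Castillo, Vance, Delgado, Espinoza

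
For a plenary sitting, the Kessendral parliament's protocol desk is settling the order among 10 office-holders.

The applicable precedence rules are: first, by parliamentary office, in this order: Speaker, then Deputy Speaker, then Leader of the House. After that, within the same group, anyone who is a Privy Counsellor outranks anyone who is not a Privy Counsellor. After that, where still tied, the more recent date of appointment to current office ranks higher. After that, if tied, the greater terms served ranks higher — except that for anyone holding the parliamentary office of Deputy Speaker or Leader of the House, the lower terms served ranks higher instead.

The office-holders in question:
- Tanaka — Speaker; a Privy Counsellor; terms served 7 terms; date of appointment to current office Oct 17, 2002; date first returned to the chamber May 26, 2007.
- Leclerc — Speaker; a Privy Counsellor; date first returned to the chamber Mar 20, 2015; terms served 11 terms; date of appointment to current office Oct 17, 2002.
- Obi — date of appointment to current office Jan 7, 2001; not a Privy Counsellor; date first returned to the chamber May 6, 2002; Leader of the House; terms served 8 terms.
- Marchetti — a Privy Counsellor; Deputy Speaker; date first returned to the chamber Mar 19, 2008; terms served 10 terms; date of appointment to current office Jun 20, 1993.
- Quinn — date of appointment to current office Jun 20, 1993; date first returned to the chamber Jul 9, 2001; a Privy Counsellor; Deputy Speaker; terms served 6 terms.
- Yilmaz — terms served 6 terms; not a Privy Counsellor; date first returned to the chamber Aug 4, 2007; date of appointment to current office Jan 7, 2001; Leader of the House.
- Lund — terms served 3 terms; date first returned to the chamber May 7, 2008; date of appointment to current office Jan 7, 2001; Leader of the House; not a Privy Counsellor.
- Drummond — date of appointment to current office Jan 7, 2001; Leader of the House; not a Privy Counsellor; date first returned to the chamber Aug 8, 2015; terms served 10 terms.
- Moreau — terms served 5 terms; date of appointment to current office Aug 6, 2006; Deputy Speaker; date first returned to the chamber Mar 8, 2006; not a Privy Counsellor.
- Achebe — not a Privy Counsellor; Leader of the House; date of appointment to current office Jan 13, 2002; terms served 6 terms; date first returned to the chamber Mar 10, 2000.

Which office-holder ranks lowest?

By parliamentary office: Leclerc and Tanaka (Speaker); then Quinn, Marchetti and Moreau (Deputy Speaker); then Achebe, Lund, Yilmaz, Obi and Drummond (Leader of the House).
Leclerc and Tanaka are each a Privy Counsellor, so the next rule applies.
Leclerc and Tanaka both have date of appointment to current office Oct 17, 2002, so the next rule applies.
Among Leclerc and Tanaka, by terms served (higher first): Leclerc (11 terms) before Tanaka (7 terms).
Among Quinn, Marchetti and Moreau, a Privy Counsellor before not a Privy Counsellor: Quinn and Marchetti (a Privy Counsellor) before Moreau (not a Privy Counsellor).
Quinn and Marchetti both have date of appointment to current office Jun 20, 1993, so the next rule applies.
Among Quinn and Marchetti, by terms served (lower first) (reversed rule for this group): Quinn (6 terms) before Marchetti (10 terms).
Achebe, Lund, Yilmaz, Obi and Drummond are each not a Privy Counsellor, so the next rule applies.
Among Achebe, Lund, Yilmaz, Obi and Drummond, by date of appointment to current office (later first): Achebe (Jan 13, 2002) before Lund, Yilmaz, Obi and Drummond (Jan 7, 2001).
Among Lund, Yilmaz, Obi and Drummond, by terms served (lower first) (reversed rule for this group): Lund (3 terms) before Yilmaz (6 terms) before Obi (8 terms) before Drummond (10 terms).
Order: Leclerc, Tanaka, Quinn, Marchetti, Moreau, Achebe, Lund, Yilmaz, Obi, Drummond.

Drummond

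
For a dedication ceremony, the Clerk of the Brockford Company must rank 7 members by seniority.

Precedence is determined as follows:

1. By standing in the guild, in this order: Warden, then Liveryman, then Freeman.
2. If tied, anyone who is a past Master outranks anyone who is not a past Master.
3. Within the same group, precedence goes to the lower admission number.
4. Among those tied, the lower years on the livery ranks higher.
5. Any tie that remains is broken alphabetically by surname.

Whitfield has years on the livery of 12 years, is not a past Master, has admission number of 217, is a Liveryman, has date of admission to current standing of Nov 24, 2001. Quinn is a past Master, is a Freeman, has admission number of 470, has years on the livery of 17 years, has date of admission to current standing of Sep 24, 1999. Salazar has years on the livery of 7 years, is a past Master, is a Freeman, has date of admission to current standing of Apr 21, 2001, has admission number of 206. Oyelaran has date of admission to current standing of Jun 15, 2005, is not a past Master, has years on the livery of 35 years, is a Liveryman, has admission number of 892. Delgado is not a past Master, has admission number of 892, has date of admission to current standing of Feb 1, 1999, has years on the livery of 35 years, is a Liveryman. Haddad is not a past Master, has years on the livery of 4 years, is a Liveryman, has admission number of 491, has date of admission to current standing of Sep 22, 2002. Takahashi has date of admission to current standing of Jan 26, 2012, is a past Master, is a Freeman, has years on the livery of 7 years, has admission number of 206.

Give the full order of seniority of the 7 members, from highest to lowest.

Whitfield, Haddad, Delgado, Oyelaran, Salazar, Takahashi, Quinn

By standing in the guild: Whitfield, Haddad, Delgado and Oyelaran (Liveryman); then Salazar, Takahashi and Quinn (Freeman).
Whitfield, Haddad, Delgado and Oyelaran are each not a past Master, so the next rule applies.
Among Whitfield, Haddad, Delgado and Oyelaran, by admission number (lower first): Whitfield (217) before Haddad (491) before Delgado and Oyelaran (892).
Delgado and Oyelaran both have years on the livery 35 years, so the next rule applies.
Among Delgado and Oyelaran, alphabetically by surname: Delgado before Oyelaran.
Salazar, Takahashi and Quinn are each a past Master, so the next rule applies.
Among Salazar, Takahashi and Quinn, by admission number (lower first): Salazar and Takahashi (206) before Quinn (470).
Salazar and Takahashi both have years on the livery 7 years, so the next rule applies.
Among Salazar and Takahashi, alphabetically by surname: Salazar before Takahashi.
Full order: Whitfield, Haddad, Delgado, Oyelaran, Salazar, Takahashi, Quinn.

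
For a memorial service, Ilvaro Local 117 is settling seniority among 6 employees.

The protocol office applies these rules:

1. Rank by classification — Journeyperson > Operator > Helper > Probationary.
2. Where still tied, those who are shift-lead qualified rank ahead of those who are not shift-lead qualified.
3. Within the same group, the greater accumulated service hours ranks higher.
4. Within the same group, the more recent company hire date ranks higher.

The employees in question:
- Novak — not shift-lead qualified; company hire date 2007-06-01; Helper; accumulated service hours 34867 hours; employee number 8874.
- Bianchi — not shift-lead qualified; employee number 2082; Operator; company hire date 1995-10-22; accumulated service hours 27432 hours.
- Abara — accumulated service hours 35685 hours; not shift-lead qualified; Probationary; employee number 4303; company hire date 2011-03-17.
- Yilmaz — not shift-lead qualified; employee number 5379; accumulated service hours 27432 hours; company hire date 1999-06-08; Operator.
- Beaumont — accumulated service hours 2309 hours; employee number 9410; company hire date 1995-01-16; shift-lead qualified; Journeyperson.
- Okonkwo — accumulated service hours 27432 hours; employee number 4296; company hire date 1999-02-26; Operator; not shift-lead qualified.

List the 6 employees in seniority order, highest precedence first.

By classification: Beaumont (Journeyperson); then Yilmaz, Okonkwo and Bianchi (Operator); then Novak (Helper); then Abara (Probationary).
Yilmaz, Okonkwo and Bianchi are each not shift-lead qualified, so the next rule applies.
Yilmaz, Okonkwo and Bianchi all have accumulated service hours 27432 hours, so the next rule applies.
Among Yilmaz, Okonkwo and Bianchi, by company hire date (later first): Yilmaz (1999-06-08) before Okonkwo (1999-02-26) before Bianchi (1995-10-22).
Full order: Beaumont, Yilmaz, Okonkwo, Bianchi, Novak, Abara.

Beaumont, Yilmaz, Okonkwo, Bianchi, Novak, Abara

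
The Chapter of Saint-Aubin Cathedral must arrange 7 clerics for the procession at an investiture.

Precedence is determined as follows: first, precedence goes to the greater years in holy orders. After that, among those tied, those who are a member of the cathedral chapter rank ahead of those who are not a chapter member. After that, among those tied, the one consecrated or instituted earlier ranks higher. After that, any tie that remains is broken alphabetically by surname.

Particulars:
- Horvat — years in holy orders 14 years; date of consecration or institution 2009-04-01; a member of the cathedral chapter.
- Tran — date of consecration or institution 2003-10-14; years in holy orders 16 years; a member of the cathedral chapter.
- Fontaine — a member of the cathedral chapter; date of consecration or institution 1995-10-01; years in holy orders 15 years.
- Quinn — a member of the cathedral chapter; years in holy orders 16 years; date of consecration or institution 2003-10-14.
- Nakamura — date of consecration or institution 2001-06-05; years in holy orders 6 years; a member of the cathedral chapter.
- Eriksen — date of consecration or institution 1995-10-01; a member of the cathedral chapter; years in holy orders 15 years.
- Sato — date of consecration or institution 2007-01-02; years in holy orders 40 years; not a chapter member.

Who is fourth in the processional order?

Eriksen

By years in holy orders (higher first): Sato (40 years); then Quinn and Tran (both 16 years); then Eriksen and Fontaine (both 15 years); then Horvat (14 years); then Nakamura (6 years).
Quinn and Tran are each a member of the cathedral chapter, so the next rule applies.
Quinn and Tran both have date of consecration or institution 2003-10-14, so the next rule applies.
Among Quinn and Tran, alphabetically by surname: Quinn before Tran.
Eriksen and Fontaine are each a member of the cathedral chapter, so the next rule applies.
Eriksen and Fontaine both have date of consecration or institution 1995-10-01, so the next rule applies.
Among Eriksen and Fontaine, alphabetically by surname: Eriksen before Fontaine.
Order: Sato, Quinn, Tran, Eriksen, Fontaine, Horvat, Nakamura.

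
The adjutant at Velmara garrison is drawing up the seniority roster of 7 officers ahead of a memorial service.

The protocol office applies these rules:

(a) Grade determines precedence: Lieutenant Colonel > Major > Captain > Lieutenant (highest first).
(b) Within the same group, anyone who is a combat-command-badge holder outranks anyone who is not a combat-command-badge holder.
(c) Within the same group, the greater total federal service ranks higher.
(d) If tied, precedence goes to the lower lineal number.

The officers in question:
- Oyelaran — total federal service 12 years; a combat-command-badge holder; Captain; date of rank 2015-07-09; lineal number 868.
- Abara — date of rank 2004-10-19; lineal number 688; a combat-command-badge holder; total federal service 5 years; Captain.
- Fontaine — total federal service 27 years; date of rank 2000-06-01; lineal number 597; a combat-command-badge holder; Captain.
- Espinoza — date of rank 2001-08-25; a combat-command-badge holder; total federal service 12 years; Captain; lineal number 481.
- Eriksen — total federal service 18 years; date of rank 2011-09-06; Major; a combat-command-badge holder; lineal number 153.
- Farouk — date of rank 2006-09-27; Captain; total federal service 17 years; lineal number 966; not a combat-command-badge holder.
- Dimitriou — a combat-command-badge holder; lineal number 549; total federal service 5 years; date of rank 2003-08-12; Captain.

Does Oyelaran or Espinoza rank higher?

Espinoza

By grade: Eriksen (Major); then Fontaine, Espinoza, Oyelaran, Dimitriou, Abara and Farouk (Captain).
Among Fontaine, Espinoza, Oyelaran, Dimitriou, Abara and Farouk, a combat-command-badge holder before not a combat-command-badge holder: Fontaine, Espinoza, Oyelaran, Dimitriou and Abara (a combat-command-badge holder) before Farouk (not a combat-command-badge holder).
Among Fontaine, Espinoza, Oyelaran, Dimitriou and Abara, by total federal service (higher first): Fontaine (27 years) before Espinoza and Oyelaran (12 years) before Dimitriou and Abara (5 years).
Among Espinoza and Oyelaran, by lineal number (lower first): Espinoza (481) before Oyelaran (868).
Among Dimitriou and Abara, by lineal number (lower first): Dimitriou (549) before Abara (688).
So Espinoza takes precedence.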